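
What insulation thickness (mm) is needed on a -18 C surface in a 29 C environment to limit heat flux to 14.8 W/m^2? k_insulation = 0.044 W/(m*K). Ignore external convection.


dT = 29 - (-18) = 47 K
thickness = k * dT / q_max * 1000
thickness = 0.044 * 47 / 14.8 * 1000
thickness = 139.7 mm

139.7


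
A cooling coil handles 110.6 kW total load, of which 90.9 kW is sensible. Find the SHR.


SHR = Q_sensible / Q_total
SHR = 90.9 / 110.6
SHR = 0.822

0.822


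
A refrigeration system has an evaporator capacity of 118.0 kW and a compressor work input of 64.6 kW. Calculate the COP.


COP = Q_evap / W
COP = 118.0 / 64.6
COP = 1.827

1.827


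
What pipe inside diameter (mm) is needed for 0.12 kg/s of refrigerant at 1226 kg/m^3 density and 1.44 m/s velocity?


A = m_dot / (rho * v) = 0.12 / (1226 * 1.44) = 0.00006797172376 m^2
d = sqrt(4*A/pi) * 1000
d = 9.3 mm

9.3


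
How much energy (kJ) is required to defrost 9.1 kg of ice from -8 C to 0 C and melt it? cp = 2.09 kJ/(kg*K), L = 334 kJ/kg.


Sensible heat = cp * dT = 2.09 * 8 = 16.72 kJ/kg
Total per kg = 16.72 + 334 = 350.72 kJ/kg
Q = m * total = 9.1 * 350.72
Q = 3191.6 kJ

3191.6


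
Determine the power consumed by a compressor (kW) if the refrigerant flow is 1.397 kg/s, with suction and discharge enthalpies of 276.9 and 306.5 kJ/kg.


dh = 306.5 - 276.9 = 29.6 kJ/kg
W = m_dot * dh = 1.397 * 29.6 = 41.35 kW

41.35


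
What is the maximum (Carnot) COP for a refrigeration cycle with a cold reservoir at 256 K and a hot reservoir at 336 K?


dT = 336 - 256 = 80 K
COP_carnot = T_cold / dT = 256 / 80
COP_carnot = 3.2

3.2


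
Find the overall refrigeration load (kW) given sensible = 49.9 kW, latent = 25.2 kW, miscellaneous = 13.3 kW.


Q_total = Q_s + Q_l + Q_misc
Q_total = 49.9 + 25.2 + 13.3
Q_total = 88.4 kW

88.4


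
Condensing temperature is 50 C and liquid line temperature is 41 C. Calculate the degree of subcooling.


Subcooling = T_cond - T_liquid
Subcooling = 50 - 41
Subcooling = 9 K

9


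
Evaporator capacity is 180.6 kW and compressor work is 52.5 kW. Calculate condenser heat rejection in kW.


Q_cond = Q_evap + W
Q_cond = 180.6 + 52.5
Q_cond = 233.1 kW

233.1


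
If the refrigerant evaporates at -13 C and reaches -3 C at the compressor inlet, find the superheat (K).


Superheat = T_suction - T_evap
Superheat = -3 - (-13)
Superheat = 10 K

10


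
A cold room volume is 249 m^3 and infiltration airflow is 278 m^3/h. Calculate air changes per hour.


ACH = flow / volume
ACH = 278 / 249
ACH = 1.116

1.116


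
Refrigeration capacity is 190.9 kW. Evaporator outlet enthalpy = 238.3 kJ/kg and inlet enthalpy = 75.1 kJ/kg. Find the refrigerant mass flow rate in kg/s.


dh = 238.3 - 75.1 = 163.2 kJ/kg
m_dot = Q / dh = 190.9 / 163.2 = 1.1697 kg/s

1.1697


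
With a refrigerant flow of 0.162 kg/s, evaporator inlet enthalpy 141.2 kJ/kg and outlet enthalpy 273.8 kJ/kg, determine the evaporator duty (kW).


dh = 273.8 - 141.2 = 132.6 kJ/kg
Q_evap = m_dot * dh = 0.162 * 132.6
Q_evap = 21.48 kW

21.48


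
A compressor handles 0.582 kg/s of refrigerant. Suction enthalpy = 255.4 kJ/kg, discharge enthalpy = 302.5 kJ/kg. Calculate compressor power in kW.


dh = 302.5 - 255.4 = 47.1 kJ/kg
W = m_dot * dh = 0.582 * 47.1 = 27.41 kW

27.41


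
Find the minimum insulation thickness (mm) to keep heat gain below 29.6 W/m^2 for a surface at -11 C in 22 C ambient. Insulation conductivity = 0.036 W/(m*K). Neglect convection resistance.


dT = 22 - (-11) = 33 K
thickness = k * dT / q_max * 1000
thickness = 0.036 * 33 / 29.6 * 1000
thickness = 40.1 mm

40.1


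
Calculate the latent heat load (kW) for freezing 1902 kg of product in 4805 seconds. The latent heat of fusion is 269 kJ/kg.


Q_lat = m * h_fg / t
Q_lat = 1902 * 269 / 4805
Q_lat = 106.48 kW

106.48


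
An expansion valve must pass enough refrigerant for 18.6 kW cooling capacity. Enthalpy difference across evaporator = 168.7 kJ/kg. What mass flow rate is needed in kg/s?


m_dot = Q / dh
m_dot = 18.6 / 168.7
m_dot = 0.1103 kg/s

0.1103


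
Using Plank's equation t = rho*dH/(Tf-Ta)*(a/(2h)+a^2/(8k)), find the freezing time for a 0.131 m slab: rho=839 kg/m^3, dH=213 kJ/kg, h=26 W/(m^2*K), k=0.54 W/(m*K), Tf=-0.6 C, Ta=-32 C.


dT = -0.6 - (-32) = 31.4 K
term1 = a/(2h) = 0.131/(2*26) = 0.002519230769
term2 = a^2/(8k) = 0.131^2/(8*0.54) = 0.003972453704
t = rho*dH*1000/dT * (term1 + term2)
t = 839*213*1000/31.4 * (0.002519230769 + 0.003972453704)
t = 36946 s

36946


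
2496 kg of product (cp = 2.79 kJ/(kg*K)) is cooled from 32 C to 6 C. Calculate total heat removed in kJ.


dT = 32 - (6) = 26 K
Q = m * cp * dT = 2496 * 2.79 * 26
Q = 181060 kJ

181060


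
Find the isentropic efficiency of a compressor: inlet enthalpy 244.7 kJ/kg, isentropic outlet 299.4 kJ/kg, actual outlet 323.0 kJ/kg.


dh_ideal = 299.4 - 244.7 = 54.7 kJ/kg
dh_actual = 323.0 - 244.7 = 78.3 kJ/kg
eta_s = dh_ideal / dh_actual = 54.7 / 78.3
eta_s = 0.6986

0.6986


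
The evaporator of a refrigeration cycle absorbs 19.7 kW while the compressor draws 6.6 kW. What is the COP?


COP = Q_evap / W
COP = 19.7 / 6.6
COP = 2.985

2.985


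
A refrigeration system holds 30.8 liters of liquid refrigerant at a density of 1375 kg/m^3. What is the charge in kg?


Charge = V * rho / 1000
Charge = 30.8 * 1375 / 1000
Charge = 42.35 kg

42.35


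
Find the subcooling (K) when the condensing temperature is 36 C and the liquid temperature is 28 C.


Subcooling = T_cond - T_liquid
Subcooling = 36 - 28
Subcooling = 8 K

8


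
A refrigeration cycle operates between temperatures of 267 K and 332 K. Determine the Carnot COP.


dT = 332 - 267 = 65 K
COP_carnot = T_cold / dT = 267 / 65
COP_carnot = 4.108

4.108


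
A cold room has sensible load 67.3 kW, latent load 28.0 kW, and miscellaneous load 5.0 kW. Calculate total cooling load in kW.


Q_total = Q_s + Q_l + Q_misc
Q_total = 67.3 + 28.0 + 5.0
Q_total = 100.3 kW

100.3


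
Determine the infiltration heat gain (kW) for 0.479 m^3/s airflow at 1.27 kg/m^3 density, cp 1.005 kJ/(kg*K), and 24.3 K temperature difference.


Q = V_dot * rho * cp * dT
Q = 0.479 * 1.27 * 1.005 * 24.3
Q = 14.856 kW

14.856


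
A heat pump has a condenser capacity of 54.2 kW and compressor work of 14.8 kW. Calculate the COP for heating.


COP_hp = Q_cond / W
COP_hp = 54.2 / 14.8
COP_hp = 3.662

3.662


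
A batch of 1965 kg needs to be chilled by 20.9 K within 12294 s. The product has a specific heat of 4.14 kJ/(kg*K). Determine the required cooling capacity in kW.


Q = m * cp * dT / t
Q = 1965 * 4.14 * 20.9 / 12294
Q = 13.83 kW

13.83


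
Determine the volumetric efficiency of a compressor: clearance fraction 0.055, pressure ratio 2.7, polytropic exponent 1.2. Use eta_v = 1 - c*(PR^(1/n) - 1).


PR^(1/n) = 2.7^(1/1.2) = 2.28807262
eta_v = 1 - 0.055 * (2.28807262 - 1)
eta_v = 0.9292

0.9292


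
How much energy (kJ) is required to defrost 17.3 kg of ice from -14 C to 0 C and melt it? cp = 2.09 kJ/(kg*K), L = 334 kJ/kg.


Sensible heat = cp * dT = 2.09 * 14 = 29.26 kJ/kg
Total per kg = 29.26 + 334 = 363.26 kJ/kg
Q = m * total = 17.3 * 363.26
Q = 6284.4 kJ

6284.4


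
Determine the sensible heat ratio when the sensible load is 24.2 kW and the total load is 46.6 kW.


SHR = Q_sensible / Q_total
SHR = 24.2 / 46.6
SHR = 0.519

0.519


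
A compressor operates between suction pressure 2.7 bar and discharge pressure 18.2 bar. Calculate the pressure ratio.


PR = P_high / P_low
PR = 18.2 / 2.7
PR = 6.741

6.741


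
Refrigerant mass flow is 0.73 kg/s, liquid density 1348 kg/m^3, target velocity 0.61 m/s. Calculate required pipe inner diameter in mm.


A = m_dot / (rho * v) = 0.73 / (1348 * 0.61) = 0.0008877754536 m^2
d = sqrt(4*A/pi) * 1000
d = 33.6 mm

33.6


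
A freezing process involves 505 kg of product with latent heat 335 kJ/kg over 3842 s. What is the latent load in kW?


Q_lat = m * h_fg / t
Q_lat = 505 * 335 / 3842
Q_lat = 44.03 kW

44.03


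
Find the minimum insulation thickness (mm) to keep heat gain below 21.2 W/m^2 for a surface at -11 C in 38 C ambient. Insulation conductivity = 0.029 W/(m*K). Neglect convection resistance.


dT = 38 - (-11) = 49 K
thickness = k * dT / q_max * 1000
thickness = 0.029 * 49 / 21.2 * 1000
thickness = 67.0 mm

67.0


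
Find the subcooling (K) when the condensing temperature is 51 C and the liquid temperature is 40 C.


Subcooling = T_cond - T_liquid
Subcooling = 51 - 40
Subcooling = 11 K

11


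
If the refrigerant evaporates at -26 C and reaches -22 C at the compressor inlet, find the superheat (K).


Superheat = T_suction - T_evap
Superheat = -22 - (-26)
Superheat = 4 K

4


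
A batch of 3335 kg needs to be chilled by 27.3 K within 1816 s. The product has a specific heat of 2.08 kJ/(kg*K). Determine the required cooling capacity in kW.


Q = m * cp * dT / t
Q = 3335 * 2.08 * 27.3 / 1816
Q = 104.281 kW

104.281


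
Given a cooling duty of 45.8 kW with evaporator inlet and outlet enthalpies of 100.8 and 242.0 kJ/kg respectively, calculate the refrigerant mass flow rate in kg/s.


dh = 242.0 - 100.8 = 141.2 kJ/kg
m_dot = Q / dh = 45.8 / 141.2 = 0.3244 kg/s

0.3244


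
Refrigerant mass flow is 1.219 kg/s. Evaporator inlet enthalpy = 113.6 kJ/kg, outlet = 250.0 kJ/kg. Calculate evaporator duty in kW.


dh = 250.0 - 113.6 = 136.4 kJ/kg
Q_evap = m_dot * dh = 1.219 * 136.4
Q_evap = 166.27 kW

166.27


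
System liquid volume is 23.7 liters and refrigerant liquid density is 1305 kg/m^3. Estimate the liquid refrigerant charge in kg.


Charge = V * rho / 1000
Charge = 23.7 * 1305 / 1000
Charge = 30.93 kg

30.93


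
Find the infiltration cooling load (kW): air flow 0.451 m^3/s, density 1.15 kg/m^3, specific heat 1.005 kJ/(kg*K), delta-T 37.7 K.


Q = V_dot * rho * cp * dT
Q = 0.451 * 1.15 * 1.005 * 37.7
Q = 19.651 kW

19.651


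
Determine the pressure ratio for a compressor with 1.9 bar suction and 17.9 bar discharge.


PR = P_high / P_low
PR = 17.9 / 1.9
PR = 9.421

9.421


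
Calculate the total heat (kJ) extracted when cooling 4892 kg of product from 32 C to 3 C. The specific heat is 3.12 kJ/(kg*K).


dT = 32 - (3) = 29 K
Q = m * cp * dT = 4892 * 3.12 * 29
Q = 442628 kJ

442628


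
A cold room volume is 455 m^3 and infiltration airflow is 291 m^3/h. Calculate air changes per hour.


ACH = flow / volume
ACH = 291 / 455
ACH = 0.64

0.64


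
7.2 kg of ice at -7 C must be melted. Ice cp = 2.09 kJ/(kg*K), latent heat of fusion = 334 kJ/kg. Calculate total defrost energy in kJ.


Sensible heat = cp * dT = 2.09 * 7 = 14.63 kJ/kg
Total per kg = 14.63 + 334 = 348.63 kJ/kg
Q = m * total = 7.2 * 348.63
Q = 2510.1 kJ

2510.1


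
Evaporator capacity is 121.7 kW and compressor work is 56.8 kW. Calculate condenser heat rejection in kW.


Q_cond = Q_evap + W
Q_cond = 121.7 + 56.8
Q_cond = 178.5 kW

178.5


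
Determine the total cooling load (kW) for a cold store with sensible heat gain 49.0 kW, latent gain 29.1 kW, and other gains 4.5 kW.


Q_total = Q_s + Q_l + Q_misc
Q_total = 49.0 + 29.1 + 4.5
Q_total = 82.6 kW

82.6


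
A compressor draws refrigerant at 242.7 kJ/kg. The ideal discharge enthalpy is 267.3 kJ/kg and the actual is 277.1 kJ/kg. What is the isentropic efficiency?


dh_ideal = 267.3 - 242.7 = 24.6 kJ/kg
dh_actual = 277.1 - 242.7 = 34.4 kJ/kg
eta_s = dh_ideal / dh_actual = 24.6 / 34.4
eta_s = 0.7151

0.7151


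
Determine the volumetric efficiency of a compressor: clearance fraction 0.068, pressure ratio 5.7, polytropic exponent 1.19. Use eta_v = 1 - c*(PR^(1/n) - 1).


PR^(1/n) = 5.7^(1/1.19) = 4.31706864
eta_v = 1 - 0.068 * (4.31706864 - 1)
eta_v = 0.7744

0.7744


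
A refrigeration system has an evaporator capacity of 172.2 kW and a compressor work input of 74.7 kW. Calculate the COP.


COP = Q_evap / W
COP = 172.2 / 74.7
COP = 2.305

2.305


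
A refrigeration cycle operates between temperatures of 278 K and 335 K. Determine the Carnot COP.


dT = 335 - 278 = 57 K
COP_carnot = T_cold / dT = 278 / 57
COP_carnot = 4.877

4.877


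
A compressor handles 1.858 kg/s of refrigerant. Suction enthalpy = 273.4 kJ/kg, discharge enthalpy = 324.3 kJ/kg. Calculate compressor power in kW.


dh = 324.3 - 273.4 = 50.9 kJ/kg
W = m_dot * dh = 1.858 * 50.9 = 94.57 kW

94.57


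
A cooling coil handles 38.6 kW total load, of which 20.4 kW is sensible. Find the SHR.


SHR = Q_sensible / Q_total
SHR = 20.4 / 38.6
SHR = 0.528

0.528


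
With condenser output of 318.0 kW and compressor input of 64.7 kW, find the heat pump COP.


COP_hp = Q_cond / W
COP_hp = 318.0 / 64.7
COP_hp = 4.915

4.915


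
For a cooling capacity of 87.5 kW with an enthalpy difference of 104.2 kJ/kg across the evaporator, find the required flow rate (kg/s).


m_dot = Q / dh
m_dot = 87.5 / 104.2
m_dot = 0.8397 kg/s

0.8397


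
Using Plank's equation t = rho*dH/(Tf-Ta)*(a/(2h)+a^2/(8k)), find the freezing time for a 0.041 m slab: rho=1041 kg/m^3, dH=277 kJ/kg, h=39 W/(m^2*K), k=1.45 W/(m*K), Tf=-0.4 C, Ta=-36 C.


dT = -0.4 - (-36) = 35.6 K
term1 = a/(2h) = 0.041/(2*39) = 0.0005256410256
term2 = a^2/(8k) = 0.041^2/(8*1.45) = 0.0001449137931
t = rho*dH*1000/dT * (term1 + term2)
t = 1041*277*1000/35.6 * (0.0005256410256 + 0.0001449137931)
t = 5431 s

5431


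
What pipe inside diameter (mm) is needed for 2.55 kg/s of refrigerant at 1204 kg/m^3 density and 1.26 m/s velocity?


A = m_dot / (rho * v) = 2.55 / (1204 * 1.26) = 0.00168090492 m^2
d = sqrt(4*A/pi) * 1000
d = 46.3 mm

46.3


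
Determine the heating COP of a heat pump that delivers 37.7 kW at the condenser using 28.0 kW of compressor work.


COP_hp = Q_cond / W
COP_hp = 37.7 / 28.0
COP_hp = 1.346

1.346


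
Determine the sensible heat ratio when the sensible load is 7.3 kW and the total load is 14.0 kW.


SHR = Q_sensible / Q_total
SHR = 7.3 / 14.0
SHR = 0.521

0.521


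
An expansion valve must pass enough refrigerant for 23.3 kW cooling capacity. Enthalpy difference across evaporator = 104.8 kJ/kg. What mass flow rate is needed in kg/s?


m_dot = Q / dh
m_dot = 23.3 / 104.8
m_dot = 0.2223 kg/s

0.2223


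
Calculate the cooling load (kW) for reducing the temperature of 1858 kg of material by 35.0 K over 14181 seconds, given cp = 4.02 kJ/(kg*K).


Q = m * cp * dT / t
Q = 1858 * 4.02 * 35.0 / 14181
Q = 18.435 kW

18.435


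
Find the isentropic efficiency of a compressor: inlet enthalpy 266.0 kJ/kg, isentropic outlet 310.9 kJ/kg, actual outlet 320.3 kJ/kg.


dh_ideal = 310.9 - 266.0 = 44.9 kJ/kg
dh_actual = 320.3 - 266.0 = 54.3 kJ/kg
eta_s = dh_ideal / dh_actual = 44.9 / 54.3
eta_s = 0.8269

0.8269


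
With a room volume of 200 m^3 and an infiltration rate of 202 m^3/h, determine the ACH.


ACH = flow / volume
ACH = 202 / 200
ACH = 1.01

1.01


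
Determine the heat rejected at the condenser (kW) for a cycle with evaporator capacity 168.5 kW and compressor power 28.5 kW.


Q_cond = Q_evap + W
Q_cond = 168.5 + 28.5
Q_cond = 197.0 kW

197.0


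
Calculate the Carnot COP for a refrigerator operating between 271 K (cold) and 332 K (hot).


dT = 332 - 271 = 61 K
COP_carnot = T_cold / dT = 271 / 61
COP_carnot = 4.443

4.443


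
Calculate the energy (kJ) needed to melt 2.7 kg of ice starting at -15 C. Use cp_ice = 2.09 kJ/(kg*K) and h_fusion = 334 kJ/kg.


Sensible heat = cp * dT = 2.09 * 15 = 31.35 kJ/kg
Total per kg = 31.35 + 334 = 365.35 kJ/kg
Q = m * total = 2.7 * 365.35
Q = 986.4 kJ

986.4


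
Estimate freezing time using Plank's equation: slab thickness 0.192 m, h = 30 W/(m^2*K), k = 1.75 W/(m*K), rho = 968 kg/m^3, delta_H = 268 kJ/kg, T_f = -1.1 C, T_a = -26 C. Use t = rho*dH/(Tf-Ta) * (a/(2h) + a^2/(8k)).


dT = -1.1 - (-26) = 24.9 K
term1 = a/(2h) = 0.192/(2*30) = 0.0032
term2 = a^2/(8k) = 0.192^2/(8*1.75) = 0.002633142857
t = rho*dH*1000/dT * (term1 + term2)
t = 968*268*1000/24.9 * (0.0032 + 0.002633142857)
t = 60773 s

60773


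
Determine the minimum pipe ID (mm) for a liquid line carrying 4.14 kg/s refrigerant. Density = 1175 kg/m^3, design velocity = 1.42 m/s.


A = m_dot / (rho * v) = 4.14 / (1175 * 1.42) = 0.002481270602 m^2
d = sqrt(4*A/pi) * 1000
d = 56.2 mm

56.2


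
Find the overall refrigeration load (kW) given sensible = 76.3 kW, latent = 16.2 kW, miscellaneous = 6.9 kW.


Q_total = Q_s + Q_l + Q_misc
Q_total = 76.3 + 16.2 + 6.9
Q_total = 99.4 kW

99.4


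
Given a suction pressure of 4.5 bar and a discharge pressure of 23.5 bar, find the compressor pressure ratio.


PR = P_high / P_low
PR = 23.5 / 4.5
PR = 5.222

5.222


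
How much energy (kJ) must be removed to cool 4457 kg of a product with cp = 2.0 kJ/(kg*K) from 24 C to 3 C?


dT = 24 - (3) = 21 K
Q = m * cp * dT = 4457 * 2.0 * 21
Q = 187194 kJ

187194


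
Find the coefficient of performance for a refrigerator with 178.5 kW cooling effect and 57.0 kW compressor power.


COP = Q_evap / W
COP = 178.5 / 57.0
COP = 3.132

3.132


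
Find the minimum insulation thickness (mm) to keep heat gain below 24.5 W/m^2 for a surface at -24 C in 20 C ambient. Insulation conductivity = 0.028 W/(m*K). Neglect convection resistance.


dT = 20 - (-24) = 44 K
thickness = k * dT / q_max * 1000
thickness = 0.028 * 44 / 24.5 * 1000
thickness = 50.3 mm

50.3


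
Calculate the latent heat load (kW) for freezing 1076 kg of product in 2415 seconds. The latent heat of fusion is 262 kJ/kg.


Q_lat = m * h_fg / t
Q_lat = 1076 * 262 / 2415
Q_lat = 116.73 kW

116.73


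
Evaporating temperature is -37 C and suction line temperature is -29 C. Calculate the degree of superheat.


Superheat = T_suction - T_evap
Superheat = -29 - (-37)
Superheat = 8 K

8


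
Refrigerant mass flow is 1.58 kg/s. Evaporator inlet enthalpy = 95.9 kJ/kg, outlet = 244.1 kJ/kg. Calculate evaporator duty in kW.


dh = 244.1 - 95.9 = 148.2 kJ/kg
Q_evap = m_dot * dh = 1.58 * 148.2
Q_evap = 234.16 kW

234.16


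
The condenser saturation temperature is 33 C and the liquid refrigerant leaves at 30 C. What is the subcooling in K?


Subcooling = T_cond - T_liquid
Subcooling = 33 - 30
Subcooling = 3 K

3


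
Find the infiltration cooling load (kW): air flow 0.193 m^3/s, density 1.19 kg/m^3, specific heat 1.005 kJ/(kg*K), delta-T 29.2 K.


Q = V_dot * rho * cp * dT
Q = 0.193 * 1.19 * 1.005 * 29.2
Q = 6.74 kW

6.74


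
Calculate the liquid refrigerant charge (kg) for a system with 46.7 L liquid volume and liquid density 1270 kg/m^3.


Charge = V * rho / 1000
Charge = 46.7 * 1270 / 1000
Charge = 59.31 kg

59.31


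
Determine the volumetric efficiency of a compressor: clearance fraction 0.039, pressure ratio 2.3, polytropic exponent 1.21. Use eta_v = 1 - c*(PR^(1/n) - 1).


PR^(1/n) = 2.3^(1/1.21) = 1.99043786
eta_v = 1 - 0.039 * (1.99043786 - 1)
eta_v = 0.9614

0.9614


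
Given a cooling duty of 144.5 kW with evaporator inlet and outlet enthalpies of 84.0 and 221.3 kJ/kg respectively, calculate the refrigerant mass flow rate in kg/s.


dh = 221.3 - 84.0 = 137.3 kJ/kg
m_dot = Q / dh = 144.5 / 137.3 = 1.0524 kg/s

1.0524


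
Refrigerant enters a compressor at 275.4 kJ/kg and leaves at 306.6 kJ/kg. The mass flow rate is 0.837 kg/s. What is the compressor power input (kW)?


dh = 306.6 - 275.4 = 31.2 kJ/kg
W = m_dot * dh = 0.837 * 31.2 = 26.11 kW

26.11


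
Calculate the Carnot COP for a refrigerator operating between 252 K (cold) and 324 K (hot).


dT = 324 - 252 = 72 K
COP_carnot = T_cold / dT = 252 / 72
COP_carnot = 3.5

3.5


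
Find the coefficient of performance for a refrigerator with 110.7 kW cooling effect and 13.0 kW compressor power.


COP = Q_evap / W
COP = 110.7 / 13.0
COP = 8.515

8.515


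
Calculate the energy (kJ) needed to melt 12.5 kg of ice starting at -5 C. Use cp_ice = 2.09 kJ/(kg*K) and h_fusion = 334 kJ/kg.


Sensible heat = cp * dT = 2.09 * 5 = 10.45 kJ/kg
Total per kg = 10.45 + 334 = 344.45 kJ/kg
Q = m * total = 12.5 * 344.45
Q = 4305.6 kJ

4305.6


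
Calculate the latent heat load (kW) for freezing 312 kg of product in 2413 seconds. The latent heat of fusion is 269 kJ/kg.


Q_lat = m * h_fg / t
Q_lat = 312 * 269 / 2413
Q_lat = 34.78 kW

34.78


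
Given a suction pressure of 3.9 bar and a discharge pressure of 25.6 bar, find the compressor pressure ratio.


PR = P_high / P_low
PR = 25.6 / 3.9
PR = 6.564

6.564


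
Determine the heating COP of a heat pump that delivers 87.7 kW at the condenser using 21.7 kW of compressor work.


COP_hp = Q_cond / W
COP_hp = 87.7 / 21.7
COP_hp = 4.041

4.041


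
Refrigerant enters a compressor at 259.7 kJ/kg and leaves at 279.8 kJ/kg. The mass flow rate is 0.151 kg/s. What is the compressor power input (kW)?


dh = 279.8 - 259.7 = 20.1 kJ/kg
W = m_dot * dh = 0.151 * 20.1 = 3.04 kW

3.04


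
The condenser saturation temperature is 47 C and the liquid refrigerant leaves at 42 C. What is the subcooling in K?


Subcooling = T_cond - T_liquid
Subcooling = 47 - 42
Subcooling = 5 K

5


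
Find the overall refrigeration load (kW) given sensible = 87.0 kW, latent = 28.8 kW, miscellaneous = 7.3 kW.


Q_total = Q_s + Q_l + Q_misc
Q_total = 87.0 + 28.8 + 7.3
Q_total = 123.1 kW

123.1


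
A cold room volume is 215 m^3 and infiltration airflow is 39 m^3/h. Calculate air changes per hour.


ACH = flow / volume
ACH = 39 / 215
ACH = 0.181

0.181


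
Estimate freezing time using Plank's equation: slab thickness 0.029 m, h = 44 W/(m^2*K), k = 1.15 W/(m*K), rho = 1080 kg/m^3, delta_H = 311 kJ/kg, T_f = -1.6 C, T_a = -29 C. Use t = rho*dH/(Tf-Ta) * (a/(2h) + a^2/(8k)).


dT = -1.6 - (-29) = 27.4 K
term1 = a/(2h) = 0.029/(2*44) = 0.0003295454545
term2 = a^2/(8k) = 0.029^2/(8*1.15) = 0.00009141304348
t = rho*dH*1000/dT * (term1 + term2)
t = 1080*311*1000/27.4 * (0.0003295454545 + 0.00009141304348)
t = 5160 s

5160


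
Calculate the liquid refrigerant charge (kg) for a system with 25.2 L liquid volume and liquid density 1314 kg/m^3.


Charge = V * rho / 1000
Charge = 25.2 * 1314 / 1000
Charge = 33.11 kg

33.11


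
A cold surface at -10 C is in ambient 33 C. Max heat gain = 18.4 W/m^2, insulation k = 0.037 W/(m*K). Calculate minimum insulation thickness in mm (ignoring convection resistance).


dT = 33 - (-10) = 43 K
thickness = k * dT / q_max * 1000
thickness = 0.037 * 43 / 18.4 * 1000
thickness = 86.5 mm

86.5


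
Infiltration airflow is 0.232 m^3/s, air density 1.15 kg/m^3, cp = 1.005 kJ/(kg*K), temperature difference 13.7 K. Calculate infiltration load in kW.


Q = V_dot * rho * cp * dT
Q = 0.232 * 1.15 * 1.005 * 13.7
Q = 3.673 kW

3.673


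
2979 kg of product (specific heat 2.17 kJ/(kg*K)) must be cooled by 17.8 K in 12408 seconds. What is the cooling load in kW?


Q = m * cp * dT / t
Q = 2979 * 2.17 * 17.8 / 12408
Q = 9.274 kW

9.274


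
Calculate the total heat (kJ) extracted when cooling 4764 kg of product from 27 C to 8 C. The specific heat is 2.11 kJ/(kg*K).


dT = 27 - (8) = 19 K
Q = m * cp * dT = 4764 * 2.11 * 19
Q = 190989 kJ

190989


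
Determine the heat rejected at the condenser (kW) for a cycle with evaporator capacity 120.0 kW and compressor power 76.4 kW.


Q_cond = Q_evap + W
Q_cond = 120.0 + 76.4
Q_cond = 196.4 kW

196.4


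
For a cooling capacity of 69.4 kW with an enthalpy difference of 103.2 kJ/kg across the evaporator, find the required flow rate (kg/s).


m_dot = Q / dh
m_dot = 69.4 / 103.2
m_dot = 0.6725 kg/s

0.6725


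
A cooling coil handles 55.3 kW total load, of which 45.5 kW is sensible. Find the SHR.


SHR = Q_sensible / Q_total
SHR = 45.5 / 55.3
SHR = 0.823

0.823


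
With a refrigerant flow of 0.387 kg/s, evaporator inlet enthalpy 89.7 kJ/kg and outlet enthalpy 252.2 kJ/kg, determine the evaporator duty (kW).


dh = 252.2 - 89.7 = 162.5 kJ/kg
Q_evap = m_dot * dh = 0.387 * 162.5
Q_evap = 62.89 kW

62.89


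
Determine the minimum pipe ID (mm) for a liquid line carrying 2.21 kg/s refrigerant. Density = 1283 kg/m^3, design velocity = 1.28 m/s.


A = m_dot / (rho * v) = 2.21 / (1283 * 1.28) = 0.001345722915 m^2
d = sqrt(4*A/pi) * 1000
d = 41.4 mm

41.4


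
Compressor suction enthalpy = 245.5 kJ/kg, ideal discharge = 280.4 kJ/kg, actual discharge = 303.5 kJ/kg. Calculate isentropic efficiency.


dh_ideal = 280.4 - 245.5 = 34.9 kJ/kg
dh_actual = 303.5 - 245.5 = 58.0 kJ/kg
eta_s = dh_ideal / dh_actual = 34.9 / 58.0
eta_s = 0.6017

0.6017


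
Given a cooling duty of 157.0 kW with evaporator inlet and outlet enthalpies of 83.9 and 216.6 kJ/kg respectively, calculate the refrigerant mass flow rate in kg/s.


dh = 216.6 - 83.9 = 132.7 kJ/kg
m_dot = Q / dh = 157.0 / 132.7 = 1.1831 kg/s

1.1831


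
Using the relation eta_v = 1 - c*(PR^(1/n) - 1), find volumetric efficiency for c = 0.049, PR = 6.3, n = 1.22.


PR^(1/n) = 6.3^(1/1.22) = 4.52061136
eta_v = 1 - 0.049 * (4.52061136 - 1)
eta_v = 0.8275

0.8275


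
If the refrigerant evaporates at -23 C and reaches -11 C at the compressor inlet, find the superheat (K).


Superheat = T_suction - T_evap
Superheat = -11 - (-23)
Superheat = 12 K

12


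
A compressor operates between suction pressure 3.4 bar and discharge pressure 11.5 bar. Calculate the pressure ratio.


PR = P_high / P_low
PR = 11.5 / 3.4
PR = 3.382

3.382


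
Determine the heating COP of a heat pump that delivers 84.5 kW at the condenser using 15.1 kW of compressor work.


COP_hp = Q_cond / W
COP_hp = 84.5 / 15.1
COP_hp = 5.596

5.596


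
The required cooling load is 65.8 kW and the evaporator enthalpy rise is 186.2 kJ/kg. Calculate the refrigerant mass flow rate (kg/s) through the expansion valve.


m_dot = Q / dh
m_dot = 65.8 / 186.2
m_dot = 0.3534 kg/s

0.3534


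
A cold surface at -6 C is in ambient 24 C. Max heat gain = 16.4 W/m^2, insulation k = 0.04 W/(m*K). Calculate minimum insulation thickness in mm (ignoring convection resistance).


dT = 24 - (-6) = 30 K
thickness = k * dT / q_max * 1000
thickness = 0.04 * 30 / 16.4 * 1000
thickness = 73.2 mm

73.2


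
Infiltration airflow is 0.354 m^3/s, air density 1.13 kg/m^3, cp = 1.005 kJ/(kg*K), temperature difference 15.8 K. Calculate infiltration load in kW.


Q = V_dot * rho * cp * dT
Q = 0.354 * 1.13 * 1.005 * 15.8
Q = 6.352 kW

6.352


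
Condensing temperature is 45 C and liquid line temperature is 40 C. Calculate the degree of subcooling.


Subcooling = T_cond - T_liquid
Subcooling = 45 - 40
Subcooling = 5 K

5


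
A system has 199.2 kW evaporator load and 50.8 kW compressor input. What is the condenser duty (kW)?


Q_cond = Q_evap + W
Q_cond = 199.2 + 50.8
Q_cond = 250.0 kW

250.0


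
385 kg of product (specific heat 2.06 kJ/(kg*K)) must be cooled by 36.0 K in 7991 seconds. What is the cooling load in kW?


Q = m * cp * dT / t
Q = 385 * 2.06 * 36.0 / 7991
Q = 3.573 kW

3.573


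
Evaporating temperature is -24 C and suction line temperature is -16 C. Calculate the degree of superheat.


Superheat = T_suction - T_evap
Superheat = -16 - (-24)
Superheat = 8 K

8


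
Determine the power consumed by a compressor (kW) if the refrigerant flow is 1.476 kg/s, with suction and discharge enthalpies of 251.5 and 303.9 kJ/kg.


dh = 303.9 - 251.5 = 52.4 kJ/kg
W = m_dot * dh = 1.476 * 52.4 = 77.34 kW

77.34


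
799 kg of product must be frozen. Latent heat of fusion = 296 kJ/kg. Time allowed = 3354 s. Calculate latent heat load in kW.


Q_lat = m * h_fg / t
Q_lat = 799 * 296 / 3354
Q_lat = 70.51 kW

70.51


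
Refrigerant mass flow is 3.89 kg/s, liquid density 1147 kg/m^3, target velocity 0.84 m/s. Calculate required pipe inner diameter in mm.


A = m_dot / (rho * v) = 3.89 / (1147 * 0.84) = 0.004037447586 m^2
d = sqrt(4*A/pi) * 1000
d = 71.7 mm

71.7


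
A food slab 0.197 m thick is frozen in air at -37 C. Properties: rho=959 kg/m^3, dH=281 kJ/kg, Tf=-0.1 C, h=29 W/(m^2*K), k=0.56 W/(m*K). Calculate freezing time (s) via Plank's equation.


dT = -0.1 - (-37) = 36.9 K
term1 = a/(2h) = 0.197/(2*29) = 0.003396551724
term2 = a^2/(8k) = 0.197^2/(8*0.56) = 0.008662723214
t = rho*dH*1000/dT * (term1 + term2)
t = 959*281*1000/36.9 * (0.003396551724 + 0.008662723214)
t = 88068 s

88068


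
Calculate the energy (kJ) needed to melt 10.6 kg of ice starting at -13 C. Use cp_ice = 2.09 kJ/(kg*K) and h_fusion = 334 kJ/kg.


Sensible heat = cp * dT = 2.09 * 13 = 27.17 kJ/kg
Total per kg = 27.17 + 334 = 361.17 kJ/kg
Q = m * total = 10.6 * 361.17
Q = 3828.4 kJ

3828.4


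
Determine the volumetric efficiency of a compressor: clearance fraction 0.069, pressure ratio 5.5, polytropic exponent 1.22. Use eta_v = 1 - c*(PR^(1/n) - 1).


PR^(1/n) = 5.5^(1/1.22) = 4.04440523
eta_v = 1 - 0.069 * (4.04440523 - 1)
eta_v = 0.7899

0.7899


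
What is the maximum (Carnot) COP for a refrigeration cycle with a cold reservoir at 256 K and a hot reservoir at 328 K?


dT = 328 - 256 = 72 K
COP_carnot = T_cold / dT = 256 / 72
COP_carnot = 3.556

3.556


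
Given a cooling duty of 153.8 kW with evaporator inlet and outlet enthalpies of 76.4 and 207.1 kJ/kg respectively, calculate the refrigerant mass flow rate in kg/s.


dh = 207.1 - 76.4 = 130.7 kJ/kg
m_dot = Q / dh = 153.8 / 130.7 = 1.1767 kg/s

1.1767


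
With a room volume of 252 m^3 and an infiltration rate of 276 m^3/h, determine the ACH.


ACH = flow / volume
ACH = 276 / 252
ACH = 1.095

1.095


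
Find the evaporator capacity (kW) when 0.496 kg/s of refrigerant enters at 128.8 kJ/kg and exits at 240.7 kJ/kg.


dh = 240.7 - 128.8 = 111.9 kJ/kg
Q_evap = m_dot * dh = 0.496 * 111.9
Q_evap = 55.5 kW

55.5


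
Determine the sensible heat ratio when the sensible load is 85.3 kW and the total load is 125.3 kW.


SHR = Q_sensible / Q_total
SHR = 85.3 / 125.3
SHR = 0.681

0.681


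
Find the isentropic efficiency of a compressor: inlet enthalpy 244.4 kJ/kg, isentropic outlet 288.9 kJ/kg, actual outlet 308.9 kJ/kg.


dh_ideal = 288.9 - 244.4 = 44.5 kJ/kg
dh_actual = 308.9 - 244.4 = 64.5 kJ/kg
eta_s = dh_ideal / dh_actual = 44.5 / 64.5
eta_s = 0.6899

0.6899


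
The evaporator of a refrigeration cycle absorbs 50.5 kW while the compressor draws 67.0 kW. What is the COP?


COP = Q_evap / W
COP = 50.5 / 67.0
COP = 0.754

0.754


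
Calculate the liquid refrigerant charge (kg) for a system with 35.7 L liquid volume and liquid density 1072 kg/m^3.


Charge = V * rho / 1000
Charge = 35.7 * 1072 / 1000
Charge = 38.27 kg

38.27


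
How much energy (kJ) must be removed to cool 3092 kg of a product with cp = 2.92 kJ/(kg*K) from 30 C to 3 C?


dT = 30 - (3) = 27 K
Q = m * cp * dT = 3092 * 2.92 * 27
Q = 243773 kJ

243773


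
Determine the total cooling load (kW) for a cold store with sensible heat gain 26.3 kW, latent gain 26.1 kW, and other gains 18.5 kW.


Q_total = Q_s + Q_l + Q_misc
Q_total = 26.3 + 26.1 + 18.5
Q_total = 70.9 kW

70.9


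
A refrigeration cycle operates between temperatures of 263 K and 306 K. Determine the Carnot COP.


dT = 306 - 263 = 43 K
COP_carnot = T_cold / dT = 263 / 43
COP_carnot = 6.116

6.116


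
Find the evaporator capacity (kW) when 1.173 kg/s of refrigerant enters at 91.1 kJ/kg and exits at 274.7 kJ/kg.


dh = 274.7 - 91.1 = 183.6 kJ/kg
Q_evap = m_dot * dh = 1.173 * 183.6
Q_evap = 215.36 kW

215.36


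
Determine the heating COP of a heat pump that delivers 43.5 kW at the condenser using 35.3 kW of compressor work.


COP_hp = Q_cond / W
COP_hp = 43.5 / 35.3
COP_hp = 1.232

1.232


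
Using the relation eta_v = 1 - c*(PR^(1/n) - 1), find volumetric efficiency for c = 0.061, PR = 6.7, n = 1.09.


PR^(1/n) = 6.7^(1/1.09) = 5.72620368
eta_v = 1 - 0.061 * (5.72620368 - 1)
eta_v = 0.7117

0.7117


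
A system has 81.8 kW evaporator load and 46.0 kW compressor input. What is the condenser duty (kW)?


Q_cond = Q_evap + W
Q_cond = 81.8 + 46.0
Q_cond = 127.8 kW

127.8


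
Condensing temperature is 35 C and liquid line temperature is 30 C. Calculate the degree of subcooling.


Subcooling = T_cond - T_liquid
Subcooling = 35 - 30
Subcooling = 5 K

5


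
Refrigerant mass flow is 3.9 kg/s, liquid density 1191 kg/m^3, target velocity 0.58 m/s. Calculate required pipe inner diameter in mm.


A = m_dot / (rho * v) = 3.9 / (1191 * 0.58) = 0.005645791714 m^2
d = sqrt(4*A/pi) * 1000
d = 84.8 mm

84.8


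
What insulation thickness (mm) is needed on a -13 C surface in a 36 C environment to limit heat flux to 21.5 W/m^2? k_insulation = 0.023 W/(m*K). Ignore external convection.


dT = 36 - (-13) = 49 K
thickness = k * dT / q_max * 1000
thickness = 0.023 * 49 / 21.5 * 1000
thickness = 52.4 mm

52.4


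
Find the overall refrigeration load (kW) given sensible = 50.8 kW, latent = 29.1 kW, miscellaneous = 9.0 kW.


Q_total = Q_s + Q_l + Q_misc
Q_total = 50.8 + 29.1 + 9.0
Q_total = 88.9 kW

88.9


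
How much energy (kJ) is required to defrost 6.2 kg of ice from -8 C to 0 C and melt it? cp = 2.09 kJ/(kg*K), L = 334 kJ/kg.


Sensible heat = cp * dT = 2.09 * 8 = 16.72 kJ/kg
Total per kg = 16.72 + 334 = 350.72 kJ/kg
Q = m * total = 6.2 * 350.72
Q = 2174.5 kJ

2174.5


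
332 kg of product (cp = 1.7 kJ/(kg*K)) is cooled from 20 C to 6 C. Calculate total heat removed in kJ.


dT = 20 - (6) = 14 K
Q = m * cp * dT = 332 * 1.7 * 14
Q = 7902 kJ

7902


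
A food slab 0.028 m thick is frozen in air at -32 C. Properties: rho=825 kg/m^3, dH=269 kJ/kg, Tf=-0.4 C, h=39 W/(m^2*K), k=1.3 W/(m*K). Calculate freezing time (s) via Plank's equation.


dT = -0.4 - (-32) = 31.6 K
term1 = a/(2h) = 0.028/(2*39) = 0.000358974359
term2 = a^2/(8k) = 0.028^2/(8*1.3) = 0.00007538461538
t = rho*dH*1000/dT * (term1 + term2)
t = 825*269*1000/31.6 * (0.000358974359 + 0.00007538461538)
t = 3050 s

3050


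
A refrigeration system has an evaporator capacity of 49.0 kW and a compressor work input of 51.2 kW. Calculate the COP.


COP = Q_evap / W
COP = 49.0 / 51.2
COP = 0.957

0.957


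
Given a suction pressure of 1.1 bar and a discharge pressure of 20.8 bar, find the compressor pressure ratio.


PR = P_high / P_low
PR = 20.8 / 1.1
PR = 18.909

18.909


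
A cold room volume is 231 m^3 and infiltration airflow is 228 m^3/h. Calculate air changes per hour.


ACH = flow / volume
ACH = 228 / 231
ACH = 0.987

0.987


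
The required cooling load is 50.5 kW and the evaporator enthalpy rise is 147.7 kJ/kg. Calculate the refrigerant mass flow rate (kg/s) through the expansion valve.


m_dot = Q / dh
m_dot = 50.5 / 147.7
m_dot = 0.3419 kg/s

0.3419


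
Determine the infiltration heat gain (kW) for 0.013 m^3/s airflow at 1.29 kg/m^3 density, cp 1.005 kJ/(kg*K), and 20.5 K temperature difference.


Q = V_dot * rho * cp * dT
Q = 0.013 * 1.29 * 1.005 * 20.5
Q = 0.346 kW

0.346


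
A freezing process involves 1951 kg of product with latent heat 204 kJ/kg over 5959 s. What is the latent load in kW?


Q_lat = m * h_fg / t
Q_lat = 1951 * 204 / 5959
Q_lat = 66.79 kW

66.79


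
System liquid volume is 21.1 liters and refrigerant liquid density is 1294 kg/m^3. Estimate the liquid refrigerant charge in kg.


Charge = V * rho / 1000
Charge = 21.1 * 1294 / 1000
Charge = 27.3 kg

27.3


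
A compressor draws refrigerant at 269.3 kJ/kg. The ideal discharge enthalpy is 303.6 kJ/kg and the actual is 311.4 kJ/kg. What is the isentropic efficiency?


dh_ideal = 303.6 - 269.3 = 34.3 kJ/kg
dh_actual = 311.4 - 269.3 = 42.1 kJ/kg
eta_s = dh_ideal / dh_actual = 34.3 / 42.1
eta_s = 0.8147

0.8147


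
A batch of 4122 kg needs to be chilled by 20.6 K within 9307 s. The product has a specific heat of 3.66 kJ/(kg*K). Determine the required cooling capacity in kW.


Q = m * cp * dT / t
Q = 4122 * 3.66 * 20.6 / 9307
Q = 33.392 kW

33.392


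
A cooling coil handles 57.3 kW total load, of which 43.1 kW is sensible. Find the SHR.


SHR = Q_sensible / Q_total
SHR = 43.1 / 57.3
SHR = 0.752

0.752


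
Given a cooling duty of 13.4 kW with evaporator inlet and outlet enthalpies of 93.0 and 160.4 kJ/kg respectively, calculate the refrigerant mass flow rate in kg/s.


dh = 160.4 - 93.0 = 67.4 kJ/kg
m_dot = Q / dh = 13.4 / 67.4 = 0.1988 kg/s

0.1988


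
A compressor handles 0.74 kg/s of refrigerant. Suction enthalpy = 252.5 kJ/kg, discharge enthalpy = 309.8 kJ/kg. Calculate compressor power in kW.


dh = 309.8 - 252.5 = 57.3 kJ/kg
W = m_dot * dh = 0.74 * 57.3 = 42.4 kW

42.4


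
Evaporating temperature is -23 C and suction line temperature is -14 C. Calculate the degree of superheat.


Superheat = T_suction - T_evap
Superheat = -14 - (-23)
Superheat = 9 K

9


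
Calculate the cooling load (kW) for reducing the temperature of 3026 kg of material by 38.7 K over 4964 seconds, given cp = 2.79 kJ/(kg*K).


Q = m * cp * dT / t
Q = 3026 * 2.79 * 38.7 / 4964
Q = 65.819 kW

65.819


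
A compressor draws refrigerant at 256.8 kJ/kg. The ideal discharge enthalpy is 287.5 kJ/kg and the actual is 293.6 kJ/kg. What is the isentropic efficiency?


dh_ideal = 287.5 - 256.8 = 30.7 kJ/kg
dh_actual = 293.6 - 256.8 = 36.8 kJ/kg
eta_s = dh_ideal / dh_actual = 30.7 / 36.8
eta_s = 0.8342

0.8342


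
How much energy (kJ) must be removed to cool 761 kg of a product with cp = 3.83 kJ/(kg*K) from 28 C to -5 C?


dT = 28 - (-5) = 33 K
Q = m * cp * dT = 761 * 3.83 * 33
Q = 96183 kJ

96183


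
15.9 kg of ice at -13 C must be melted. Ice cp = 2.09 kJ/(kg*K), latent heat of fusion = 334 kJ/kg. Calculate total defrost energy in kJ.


Sensible heat = cp * dT = 2.09 * 13 = 27.17 kJ/kg
Total per kg = 27.17 + 334 = 361.17 kJ/kg
Q = m * total = 15.9 * 361.17
Q = 5742.6 kJ

5742.6


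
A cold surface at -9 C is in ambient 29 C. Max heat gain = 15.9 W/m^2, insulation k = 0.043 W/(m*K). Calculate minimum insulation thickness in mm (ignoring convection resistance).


dT = 29 - (-9) = 38 K
thickness = k * dT / q_max * 1000
thickness = 0.043 * 38 / 15.9 * 1000
thickness = 102.8 mm

102.8


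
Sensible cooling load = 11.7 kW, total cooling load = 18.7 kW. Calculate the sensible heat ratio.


SHR = Q_sensible / Q_total
SHR = 11.7 / 18.7
SHR = 0.626

0.626


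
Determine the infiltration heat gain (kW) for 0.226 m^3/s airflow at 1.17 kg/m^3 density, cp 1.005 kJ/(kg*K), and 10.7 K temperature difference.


Q = V_dot * rho * cp * dT
Q = 0.226 * 1.17 * 1.005 * 10.7
Q = 2.843 kW

2.843


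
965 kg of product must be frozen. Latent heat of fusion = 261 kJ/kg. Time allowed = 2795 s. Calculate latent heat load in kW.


Q_lat = m * h_fg / t
Q_lat = 965 * 261 / 2795
Q_lat = 90.11 kW

90.11


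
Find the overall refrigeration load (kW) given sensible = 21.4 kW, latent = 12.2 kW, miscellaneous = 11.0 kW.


Q_total = Q_s + Q_l + Q_misc
Q_total = 21.4 + 12.2 + 11.0
Q_total = 44.6 kW

44.6


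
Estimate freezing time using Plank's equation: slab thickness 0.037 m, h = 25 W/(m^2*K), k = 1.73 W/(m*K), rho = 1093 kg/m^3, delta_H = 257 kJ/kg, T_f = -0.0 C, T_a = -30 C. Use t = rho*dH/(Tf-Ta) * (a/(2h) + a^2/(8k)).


dT = -0.0 - (-30) = 30.0 K
term1 = a/(2h) = 0.037/(2*25) = 0.00074
term2 = a^2/(8k) = 0.037^2/(8*1.73) = 0.00009891618497
t = rho*dH*1000/dT * (term1 + term2)
t = 1093*257*1000/30.0 * (0.00074 + 0.00009891618497)
t = 7855 s

7855


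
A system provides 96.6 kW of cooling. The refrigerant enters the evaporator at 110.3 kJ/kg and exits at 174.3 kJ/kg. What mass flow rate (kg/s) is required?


dh = 174.3 - 110.3 = 64.0 kJ/kg
m_dot = Q / dh = 96.6 / 64.0 = 1.5094 kg/s

1.5094


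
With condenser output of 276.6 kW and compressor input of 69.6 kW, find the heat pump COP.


COP_hp = Q_cond / W
COP_hp = 276.6 / 69.6
COP_hp = 3.974

3.974


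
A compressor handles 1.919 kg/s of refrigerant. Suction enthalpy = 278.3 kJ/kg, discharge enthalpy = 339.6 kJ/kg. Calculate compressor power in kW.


dh = 339.6 - 278.3 = 61.3 kJ/kg
W = m_dot * dh = 1.919 * 61.3 = 117.63 kW

117.63
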